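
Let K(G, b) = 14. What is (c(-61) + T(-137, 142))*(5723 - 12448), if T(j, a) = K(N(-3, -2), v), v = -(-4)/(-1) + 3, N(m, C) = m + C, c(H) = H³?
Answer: 1526353075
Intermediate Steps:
N(m, C) = C + m
v = -1 (v = -(-4)*(-1) + 3 = -4*1 + 3 = -4 + 3 = -1)
T(j, a) = 14
(c(-61) + T(-137, 142))*(5723 - 12448) = ((-61)³ + 14)*(5723 - 12448) = (-226981 + 14)*(-6725) = -226967*(-6725) = 1526353075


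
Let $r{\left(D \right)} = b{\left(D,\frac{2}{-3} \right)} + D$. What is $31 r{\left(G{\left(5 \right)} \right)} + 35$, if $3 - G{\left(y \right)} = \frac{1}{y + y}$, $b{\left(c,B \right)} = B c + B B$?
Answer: $\frac{7087}{90} \approx 78.744$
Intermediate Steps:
$b{\left(c,B \right)} = B^{2} + B c$ ($b{\left(c,B \right)} = B c + B^{2} = B^{2} + B c$)
$G{\left(y \right)} = 3 - \frac{1}{2 y}$ ($G{\left(y \right)} = 3 - \frac{1}{y + y} = 3 - \frac{1}{2 y}$)
$r{\left(D \right)} = \frac{4}{9} + \frac{D}{3}$ ($r{\left(D \right)} = \frac{2}{-3} \left(\frac{2}{-3} + D\right) + D = 2 \left(- \frac{1}{3}\right) \left(2 \left(- \frac{1}{3}\right) + D\right) + D = - \frac{2 \left(- \frac{2}{3} + D\right)}{3} + D = \left(\frac{4}{9} - \frac{2 D}{3}\right) + D = \frac{4}{9} + \frac{D}{3}$)
$31 r{\left(G{\left(5 \right)} \right)} + 35 = 31 \left(\frac{4}{9} + \frac{3 - \frac{1}{2 \cdot 5}}{3}\right) + 35 = 31 \left(\frac{4}{9} + \frac{3 - \frac{1}{10}}{3}\right) + 35 = 31 \left(\frac{4}{9} + \frac{1}{3} \cdot \frac{29}{10}\right) + 35 = 31 \left(\frac{4}{9} + \frac{29}{30}\right) + 35 = 31 \cdot \frac{127}{90} + 35 = \frac{3937}{90} + 35 = \frac{7087}{90}$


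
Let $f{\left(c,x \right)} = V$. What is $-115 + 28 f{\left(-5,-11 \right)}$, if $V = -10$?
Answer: $-395$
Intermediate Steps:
$f{\left(c,x \right)} = -10$
$-115 + 28 f{\left(-5,-11 \right)} = -115 + 28 \left(-10\right) = -115 - 280 = -395$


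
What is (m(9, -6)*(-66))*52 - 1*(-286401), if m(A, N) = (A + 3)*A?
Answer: -84255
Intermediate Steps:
m(A, N) = A*(3 + A) (m(A, N) = (3 + A)*A = A*(3 + A))
(m(9, -6)*(-66))*52 - 1*(-286401) = ((9*(3 + 9))*(-66))*52 - 1*(-286401) = ((9*12)*(-66))*52 + 286401 = (108*(-66))*52 + 286401 = -7128*52 + 286401 = -370656 + 286401 = -84255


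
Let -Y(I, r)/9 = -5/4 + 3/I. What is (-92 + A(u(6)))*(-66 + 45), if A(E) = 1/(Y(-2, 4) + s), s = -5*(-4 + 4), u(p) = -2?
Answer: 63728/33 ≈ 1931.2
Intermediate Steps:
s = 0 (s = -5*0 = 0)
Y(I, r) = 45/4 - 27/I (Y(I, r) = -9*(-5/4 + 3/I) = 45/4 - 27/I)
A(E) = 4/99 (A(E) = 1/((45/4 - 27/(-2)) + 0) = 1/((45/4 - 27*(-1/2)) + 0) = 1/((45/4 + 27/2) + 0) = 1/(99/4 + 0) = 1/(99/4) = 4/99)
(-92 + A(u(6)))*(-66 + 45) = (-92 + 4/99)*(-66 + 45) = -9104/99*(-21) = 63728/33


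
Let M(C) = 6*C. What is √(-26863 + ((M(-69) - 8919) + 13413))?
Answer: I*√22783 ≈ 150.94*I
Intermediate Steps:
√(-26863 + ((M(-69) - 8919) + 13413)) = √(-26863 + ((6*(-69) - 8919) + 13413)) = √(-26863 + ((-414 - 8919) + 13413)) = √(-26863 + (-9333 + 13413)) = √(-26863 + 4080) = √(-22783) = I*√22783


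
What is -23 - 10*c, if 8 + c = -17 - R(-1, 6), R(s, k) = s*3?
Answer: 197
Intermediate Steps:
R(s, k) = 3*s
c = -22 (c = -8 + (-17 - 3*(-1)) = -8 + (-17 - 1*(-3)) = -8 + (-17 + 3) = -8 - 14 = -22)
-23 - 10*c = -23 - 10*(-22) = -23 + 220 = 197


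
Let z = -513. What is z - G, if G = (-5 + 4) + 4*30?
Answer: -632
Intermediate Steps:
G = 119 (G = -1 + 120 = 119)
z - G = -513 - 1*119 = -513 - 119 = -632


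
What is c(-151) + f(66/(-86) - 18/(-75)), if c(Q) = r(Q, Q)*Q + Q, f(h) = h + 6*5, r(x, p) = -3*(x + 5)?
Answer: -71228992/1075 ≈ -66260.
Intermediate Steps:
r(x, p) = -15 - 3*x (r(x, p) = -3*(5 + x) = -15 - 3*x)
f(h) = 30 + h (f(h) = h + 30 = 30 + h)
c(Q) = Q + Q*(-15 - 3*Q) (c(Q) = (-15 - 3*Q)*Q + Q = Q*(-15 - 3*Q) + Q = Q + Q*(-15 - 3*Q))
c(-151) + f(66/(-86) - 18/(-75)) = -1*(-151)*(14 + 3*(-151)) + (30 + (66/(-86) - 18/(-75))) = -1*(-151)*(14 - 453) + (30 + (66*(-1/86) - 18*(-1/75))) = -1*(-151)*(-439) + (30 + (-33/43 + 6/25)) = -66289 + (30 - 567/1075) = -66289 + 31683/1075 = -71228992/1075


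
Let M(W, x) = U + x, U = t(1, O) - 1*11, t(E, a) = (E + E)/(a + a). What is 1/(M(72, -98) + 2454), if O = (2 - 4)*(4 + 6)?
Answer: 20/46899 ≈ 0.00042645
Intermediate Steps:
O = -20 (O = -2*10 = -20)
t(E, a) = E/a (t(E, a) = (2*E)/((2*a)) = (2*E)*(1/(2*a)) = E/a)
U = -221/20 (U = 1/(-20) - 1*11 = 1*(-1/20) - 11 = -1/20 - 11 = -221/20 ≈ -11.050)
M(W, x) = -221/20 + x
1/(M(72, -98) + 2454) = 1/((-221/20 - 98) + 2454) = 1/(-2181/20 + 2454) = 1/(46899/20) = 20/46899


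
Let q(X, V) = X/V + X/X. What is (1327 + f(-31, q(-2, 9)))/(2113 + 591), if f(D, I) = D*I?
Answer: 451/936 ≈ 0.48184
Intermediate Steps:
q(X, V) = 1 + X/V (q(X, V) = X/V + 1 = 1 + X/V)
(1327 + f(-31, q(-2, 9)))/(2113 + 591) = (1327 - 31*(9 - 2)/9)/(2113 + 591) = (1327 - 31*7/9)/2704 = (1327 - 31*7/9)*(1/2704) = (1327 - 217/9)*(1/2704) = (11726/9)*(1/2704) = 451/936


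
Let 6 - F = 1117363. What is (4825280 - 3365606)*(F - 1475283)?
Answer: -3784409199360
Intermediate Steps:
F = -1117357 (F = 6 - 1*1117363 = 6 - 1117363 = -1117357)
(4825280 - 3365606)*(F - 1475283) = (4825280 - 3365606)*(-1117357 - 1475283) = 1459674*(-2592640) = -3784409199360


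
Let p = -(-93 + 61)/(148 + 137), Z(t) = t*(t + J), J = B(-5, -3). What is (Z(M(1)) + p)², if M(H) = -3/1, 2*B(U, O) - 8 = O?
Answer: 844561/324900 ≈ 2.5994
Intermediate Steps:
B(U, O) = 4 + O/2
J = 5/2 (J = 4 + (½)*(-3) = 4 - 3/2 = 5/2 ≈ 2.5000)
M(H) = -3 (M(H) = -3*1 = -3)
Z(t) = t*(5/2 + t) (Z(t) = t*(t + 5/2) = t*(5/2 + t))
p = 32/285 (p = -(-32)/285 = -1*(-32/285) = 32/285 ≈ 0.11228)
(Z(M(1)) + p)² = ((½)*(-3)*(5 + 2*(-3)) + 32/285)² = ((½)*(-3)*(5 - 6) + 32/285)² = ((½)*(-3)*(-1) + 32/285)² = (3/2 + 32/285)² = (919/570)² = 844561/324900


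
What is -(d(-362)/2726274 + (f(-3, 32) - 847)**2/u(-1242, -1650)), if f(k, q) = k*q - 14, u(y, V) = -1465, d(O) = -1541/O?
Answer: 903861622361047/1445824890420 ≈ 625.15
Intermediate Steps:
f(k, q) = -14 + k*q
-(d(-362)/2726274 + (f(-3, 32) - 847)**2/u(-1242, -1650)) = -(-1541/(-362)/2726274 + ((-14 - 3*32) - 847)**2/(-1465)) = -(-1541*(-1/362)*(1/2726274) + ((-14 - 96) - 847)**2*(-1/1465)) = -((1541/362)*(1/2726274) + (-110 - 847)**2*(-1/1465)) = -(1541/986911188 + (-957)**2*(-1/1465)) = -(1541/986911188 + 915849*(-1/1465)) = -(1541/986911188 - 915849/1465) = -1*(-903861622361047/1445824890420) = 903861622361047/1445824890420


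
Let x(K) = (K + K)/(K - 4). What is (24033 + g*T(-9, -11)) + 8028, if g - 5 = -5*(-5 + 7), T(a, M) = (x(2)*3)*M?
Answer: 31731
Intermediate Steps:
x(K) = 2*K/(-4 + K) (x(K) = (2*K)/(-4 + K) = 2*K/(-4 + K))
T(a, M) = -6*M (T(a, M) = ((2*2/(-4 + 2))*3)*M = ((2*2/(-2))*3)*M = ((2*2*(-½))*3)*M = (-2*3)*M = -6*M)
g = -5 (g = 5 - 5*(-5 + 7) = 5 - 5*2 = 5 - 10 = -5)
(24033 + g*T(-9, -11)) + 8028 = (24033 - (-30)*(-11)) + 8028 = (24033 - 5*66) + 8028 = (24033 - 330) + 8028 = 23703 + 8028 = 31731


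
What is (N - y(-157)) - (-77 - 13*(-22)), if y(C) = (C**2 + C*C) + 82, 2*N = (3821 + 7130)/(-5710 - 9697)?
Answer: -1528046397/30814 ≈ -49589.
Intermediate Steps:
N = -10951/30814 (N = ((3821 + 7130)/(-5710 - 9697))/2 = (10951/(-15407))/2 = (10951*(-1/15407))/2 = (1/2)*(-10951/15407) = -10951/30814 ≈ -0.35539)
y(C) = 82 + 2*C**2 (y(C) = (C**2 + C**2) + 82 = 2*C**2 + 82 = 82 + 2*C**2)
(N - y(-157)) - (-77 - 13*(-22)) = (-10951/30814 - (82 + 2*(-157)**2)) - (-77 - 13*(-22)) = (-10951/30814 - (82 + 2*24649)) - (-77 + 286) = (-10951/30814 - (82 + 49298)) - 1*209 = (-10951/30814 - 1*49380) - 209 = (-10951/30814 - 49380) - 209 = -1521606271/30814 - 209 = -1528046397/30814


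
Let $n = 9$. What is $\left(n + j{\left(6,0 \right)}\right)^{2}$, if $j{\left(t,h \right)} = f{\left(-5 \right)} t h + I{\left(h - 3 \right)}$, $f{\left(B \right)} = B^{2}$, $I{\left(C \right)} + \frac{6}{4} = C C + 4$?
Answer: $\frac{1681}{4} \approx 420.25$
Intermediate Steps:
$I{\left(C \right)} = \frac{5}{2} + C^{2}$ ($I{\left(C \right)} = - \frac{3}{2} + \left(C C + 4\right) = - \frac{3}{2} + \left(C^{2} + 4\right) = - \frac{3}{2} + \left(4 + C^{2}\right) = \frac{5}{2} + C^{2}$)
$j{\left(t,h \right)} = \frac{5}{2} + \left(-3 + h\right)^{2} + 25 h t$ ($j{\left(t,h \right)} = \left(-5\right)^{2} t h + \left(\frac{5}{2} + \left(h - 3\right)^{2}\right) = 25 t h + \left(\frac{5}{2} + \left(-3 + h\right)^{2}\right) = 25 h t + \left(\frac{5}{2} + \left(-3 + h\right)^{2}\right) = \frac{5}{2} + \left(-3 + h\right)^{2} + 25 h t$)
$\left(n + j{\left(6,0 \right)}\right)^{2} = \left(9 + \left(\frac{5}{2} + \left(-3 + 0\right)^{2} + 25 \cdot 0 \cdot 6\right)\right)^{2} = \left(9 + \left(\frac{5}{2} + \left(-3\right)^{2} + 0\right)\right)^{2} = \left(9 + \left(\frac{5}{2} + 9 + 0\right)\right)^{2} = \left(9 + \frac{23}{2}\right)^{2} = \left(\frac{41}{2}\right)^{2} = \frac{1681}{4}$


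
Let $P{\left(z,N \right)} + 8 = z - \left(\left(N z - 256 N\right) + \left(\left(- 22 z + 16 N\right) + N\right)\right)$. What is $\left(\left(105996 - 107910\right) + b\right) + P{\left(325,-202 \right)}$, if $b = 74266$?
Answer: $97191$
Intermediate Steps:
$P{\left(z,N \right)} = -8 + 23 z + 239 N - N z$ ($P{\left(z,N \right)} = -8 - \left(- 239 N - 23 z + N z\right) = -8 + \left(z + \left(22 z + 239 N - N z\right)\right) = -8 + \left(23 z + 239 N - N z\right) = -8 + 23 z + 239 N - N z$)
$\left(\left(105996 - 107910\right) + b\right) + P{\left(325,-202 \right)} = \left(\left(105996 - 107910\right) + 74266\right) + \left(-8 + 23 \cdot 325 + 239 \left(-202\right) - \left(-202\right) 325\right) = \left(-1914 + 74266\right) + \left(-8 + 7475 - 48278 + 65650\right) = 72352 + 24839 = 97191$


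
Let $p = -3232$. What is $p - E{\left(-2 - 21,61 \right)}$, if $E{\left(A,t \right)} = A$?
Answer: $-3209$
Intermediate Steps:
$p - E{\left(-2 - 21,61 \right)} = -3232 - \left(-2 - 21\right) = -3232 - -23 = -3232 + 23 = -3209$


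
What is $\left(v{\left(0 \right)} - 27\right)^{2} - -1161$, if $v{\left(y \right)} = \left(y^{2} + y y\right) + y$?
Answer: $1890$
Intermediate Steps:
$v{\left(y \right)} = y + 2 y^{2}$ ($v{\left(y \right)} = \left(y^{2} + y^{2}\right) + y = 2 y^{2} + y = y + 2 y^{2}$)
$\left(v{\left(0 \right)} - 27\right)^{2} - -1161 = \left(0 \left(1 + 2 \cdot 0\right) - 27\right)^{2} - -1161 = \left(0 \left(1 + 0\right) - 27\right)^{2} + 1161 = \left(0 \cdot 1 - 27\right)^{2} + 1161 = \left(0 - 27\right)^{2} + 1161 = \left(-27\right)^{2} + 1161 = 729 + 1161 = 1890$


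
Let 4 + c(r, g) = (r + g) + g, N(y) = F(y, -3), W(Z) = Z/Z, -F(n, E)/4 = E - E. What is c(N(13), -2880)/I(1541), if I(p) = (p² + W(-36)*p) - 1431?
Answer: -5764/2374791 ≈ -0.0024272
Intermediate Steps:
F(n, E) = 0 (F(n, E) = -4*(E - E) = -4*0 = 0)
W(Z) = 1
N(y) = 0
I(p) = -1431 + p + p² (I(p) = (p² + 1*p) - 1431 = (p² + p) - 1431 = (p + p²) - 1431 = -1431 + p + p²)
c(r, g) = -4 + r + 2*g (c(r, g) = -4 + ((r + g) + g) = -4 + ((g + r) + g) = -4 + (r + 2*g) = -4 + r + 2*g)
c(N(13), -2880)/I(1541) = (-4 + 0 + 2*(-2880))/(-1431 + 1541 + 1541²) = (-4 + 0 - 5760)/(-1431 + 1541 + 2374681) = -5764/2374791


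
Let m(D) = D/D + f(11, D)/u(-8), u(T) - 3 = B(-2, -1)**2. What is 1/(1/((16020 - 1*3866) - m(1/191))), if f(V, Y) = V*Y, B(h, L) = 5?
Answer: 64994233/5348 ≈ 12153.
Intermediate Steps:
u(T) = 28 (u(T) = 3 + 5**2 = 3 + 25 = 28)
m(D) = 1 + 11*D/28 (m(D) = D/D + (11*D)/28 = 1 + (11*D)*(1/28) = 1 + 11*D/28)
1/(1/((16020 - 1*3866) - m(1/191))) = 1/(1/((16020 - 1*3866) - (1 + (11/28)/191))) = 1/(1/((16020 - 3866) - (1 + (11/28)*(1/191)))) = 1/(1/(12154 - (1 + 11/5348))) = 1/(1/(12154 - 1*5359/5348)) = 1/(1/(12154 - 5359/5348)) = 1/(1/(64994233/5348)) = 1/(5348/64994233) = 64994233/5348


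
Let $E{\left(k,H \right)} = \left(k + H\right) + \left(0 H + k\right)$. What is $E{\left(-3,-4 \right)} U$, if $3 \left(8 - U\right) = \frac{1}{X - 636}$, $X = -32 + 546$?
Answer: $- \frac{14645}{183} \approx -80.027$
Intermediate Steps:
$X = 514$
$U = \frac{2929}{366}$ ($U = 8 - \frac{1}{3 \left(514 - 636\right)} = 8 - \frac{1}{3 \left(-122\right)} = 8 - - \frac{1}{366} = 8 + \frac{1}{366} = \frac{2929}{366} \approx 8.0027$)
$E{\left(k,H \right)} = H + 2 k$ ($E{\left(k,H \right)} = \left(H + k\right) + \left(0 + k\right) = \left(H + k\right) + k = H + 2 k$)
$E{\left(-3,-4 \right)} U = \left(-4 + 2 \left(-3\right)\right) \frac{2929}{366} = \left(-4 - 6\right) \frac{2929}{366} = \left(-10\right) \frac{2929}{366} = - \frac{14645}{183}$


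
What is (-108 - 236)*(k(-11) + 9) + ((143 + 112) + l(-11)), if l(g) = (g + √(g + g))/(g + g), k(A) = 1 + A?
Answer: 1199/2 - I*√22/22 ≈ 599.5 - 0.2132*I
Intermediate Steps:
l(g) = (g + √2*√g)/(2*g) (l(g) = (g + √(2*g))/((2*g)) = (g + √2*√g)*(1/(2*g)) = (g + √2*√g)/(2*g))
(-108 - 236)*(k(-11) + 9) + ((143 + 112) + l(-11)) = (-108 - 236)*((1 - 11) + 9) + ((143 + 112) + (½ + √2/(2*√(-11)))) = -344*(-10 + 9) + (255 + (½ + √2*(-I*√11/11)/2)) = -344*(-1) + (255 + (½ - I*√22/22)) = 344 + (511/2 - I*√22/22) = 1199/2 - I*√22/22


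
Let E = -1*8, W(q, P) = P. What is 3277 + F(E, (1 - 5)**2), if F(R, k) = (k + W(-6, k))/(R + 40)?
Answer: 3278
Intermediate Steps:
E = -8
F(R, k) = 2*k/(40 + R) (F(R, k) = (k + k)/(R + 40) = (2*k)/(40 + R) = 2*k/(40 + R))
3277 + F(E, (1 - 5)**2) = 3277 + 2*(1 - 5)**2/(40 - 8) = 3277 + 2*(-4)**2/32 = 3277 + 2*16*(1/32) = 3277 + 1 = 3278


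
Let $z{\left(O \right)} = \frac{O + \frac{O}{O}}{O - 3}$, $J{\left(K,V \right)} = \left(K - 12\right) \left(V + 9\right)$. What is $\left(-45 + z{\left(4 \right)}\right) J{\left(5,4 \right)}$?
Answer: $3640$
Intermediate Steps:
$J{\left(K,V \right)} = \left(-12 + K\right) \left(9 + V\right)$
$z{\left(O \right)} = \frac{1 + O}{-3 + O}$ ($z{\left(O \right)} = \frac{O + 1}{-3 + O} = \frac{1 + O}{-3 + O}$)
$\left(-45 + z{\left(4 \right)}\right) J{\left(5,4 \right)} = \left(-45 + \frac{1 + 4}{-3 + 4}\right) \left(-108 - 48 + 9 \cdot 5 + 5 \cdot 4\right) = \left(-45 + 1^{-1} \cdot 5\right) \left(-108 - 48 + 45 + 20\right) = \left(-45 + 1 \cdot 5\right) \left(-91\right) = \left(-45 + 5\right) \left(-91\right) = \left(-40\right) \left(-91\right) = 3640$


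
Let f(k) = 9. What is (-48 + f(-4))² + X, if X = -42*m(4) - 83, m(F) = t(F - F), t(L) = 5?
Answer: 1228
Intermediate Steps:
m(F) = 5
X = -293 (X = -42*5 - 83 = -210 - 83 = -293)
(-48 + f(-4))² + X = (-48 + 9)² - 293 = (-39)² - 293 = 1521 - 293 = 1228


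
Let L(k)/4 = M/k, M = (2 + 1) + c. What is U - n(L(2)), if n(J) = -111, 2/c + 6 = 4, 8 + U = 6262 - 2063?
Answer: 4302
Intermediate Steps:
U = 4191 (U = -8 + (6262 - 2063) = -8 + 4199 = 4191)
c = -1 (c = 2/(-6 + 4) = 2/(-2) = 2*(-½) = -1)
M = 2 (M = (2 + 1) - 1 = 3 - 1 = 2)
L(k) = 8/k (L(k) = 4*(2/k) = 8/k)
U - n(L(2)) = 4191 - 1*(-111) = 4191 + 111 = 4302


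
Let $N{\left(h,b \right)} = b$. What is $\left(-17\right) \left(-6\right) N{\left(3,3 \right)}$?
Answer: $306$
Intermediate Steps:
$\left(-17\right) \left(-6\right) N{\left(3,3 \right)} = \left(-17\right) \left(-6\right) 3 = 102 \cdot 3 = 306$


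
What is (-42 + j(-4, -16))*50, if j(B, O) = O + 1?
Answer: -2850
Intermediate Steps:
j(B, O) = 1 + O
(-42 + j(-4, -16))*50 = (-42 + (1 - 16))*50 = (-42 - 15)*50 = -57*50 = -2850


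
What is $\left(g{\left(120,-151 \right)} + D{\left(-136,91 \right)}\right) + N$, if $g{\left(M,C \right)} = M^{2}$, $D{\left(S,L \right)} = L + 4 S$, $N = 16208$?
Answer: $30155$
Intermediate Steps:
$\left(g{\left(120,-151 \right)} + D{\left(-136,91 \right)}\right) + N = \left(120^{2} + \left(91 + 4 \left(-136\right)\right)\right) + 16208 = \left(14400 + \left(91 - 544\right)\right) + 16208 = \left(14400 - 453\right) + 16208 = 13947 + 16208 = 30155$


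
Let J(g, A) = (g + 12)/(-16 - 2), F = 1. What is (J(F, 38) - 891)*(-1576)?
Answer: 12648188/9 ≈ 1.4054e+6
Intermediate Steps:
J(g, A) = -⅔ - g/18 (J(g, A) = (12 + g)/(-18) = (12 + g)*(-1/18) = -⅔ - g/18)
(J(F, 38) - 891)*(-1576) = ((-⅔ - 1/18*1) - 891)*(-1576) = ((-⅔ - 1/18) - 891)*(-1576) = (-13/18 - 891)*(-1576) = -16051/18*(-1576) = 12648188/9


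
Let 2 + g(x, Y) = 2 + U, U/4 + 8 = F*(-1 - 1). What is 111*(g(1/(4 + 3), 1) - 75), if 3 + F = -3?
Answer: -6549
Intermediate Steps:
F = -6 (F = -3 - 3 = -6)
U = 16 (U = -32 + 4*(-6*(-1 - 1)) = -32 + 4*(-6*(-2)) = -32 + 4*12 = -32 + 48 = 16)
g(x, Y) = 16 (g(x, Y) = -2 + (2 + 16) = -2 + 18 = 16)
111*(g(1/(4 + 3), 1) - 75) = 111*(16 - 75) = 111*(-59) = -6549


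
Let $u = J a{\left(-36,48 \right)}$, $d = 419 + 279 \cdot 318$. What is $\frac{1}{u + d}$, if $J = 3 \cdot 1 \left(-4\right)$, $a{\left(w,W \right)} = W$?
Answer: $\frac{1}{88565} \approx 1.1291 \cdot 10^{-5}$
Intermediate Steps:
$J = -12$ ($J = 3 \left(-4\right) = -12$)
$d = 89141$ ($d = 419 + 88722 = 89141$)
$u = -576$ ($u = \left(-12\right) 48 = -576$)
$\frac{1}{u + d} = \frac{1}{-576 + 89141} = \frac{1}{88565}$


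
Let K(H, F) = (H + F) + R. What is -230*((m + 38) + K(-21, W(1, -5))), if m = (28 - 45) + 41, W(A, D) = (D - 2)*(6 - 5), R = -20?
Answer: -3220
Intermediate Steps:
W(A, D) = -2 + D (W(A, D) = (-2 + D)*1 = -2 + D)
K(H, F) = -20 + F + H (K(H, F) = (H + F) - 20 = (F + H) - 20 = -20 + F + H)
m = 24 (m = -17 + 41 = 24)
-230*((m + 38) + K(-21, W(1, -5))) = -230*((24 + 38) + (-20 + (-2 - 5) - 21)) = -230*(62 + (-20 - 7 - 21)) = -230*(62 - 48) = -230*14 = -3220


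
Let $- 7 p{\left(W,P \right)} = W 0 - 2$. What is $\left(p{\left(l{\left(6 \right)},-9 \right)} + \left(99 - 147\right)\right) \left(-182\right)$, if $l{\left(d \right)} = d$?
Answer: $8684$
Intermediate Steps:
$p{\left(W,P \right)} = \frac{2}{7}$ ($p{\left(W,P \right)} = - \frac{W 0 - 2}{7} = - \frac{0 - 2}{7} = \left(- \frac{1}{7}\right) \left(-2\right) = \frac{2}{7}$)
$\left(p{\left(l{\left(6 \right)},-9 \right)} + \left(99 - 147\right)\right) \left(-182\right) = \left(\frac{2}{7} + \left(99 - 147\right)\right) \left(-182\right) = \left(\frac{2}{7} - 48\right) \left(-182\right) = \left(- \frac{334}{7}\right) \left(-182\right) = 8684$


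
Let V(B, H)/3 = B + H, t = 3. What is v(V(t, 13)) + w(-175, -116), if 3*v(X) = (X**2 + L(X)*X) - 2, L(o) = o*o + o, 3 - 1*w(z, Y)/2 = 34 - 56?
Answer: 115348/3 ≈ 38449.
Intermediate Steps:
w(z, Y) = 50 (w(z, Y) = 6 - 2*(34 - 56) = 6 - 2*(-22) = 6 + 44 = 50)
L(o) = o + o**2 (L(o) = o**2 + o = o + o**2)
V(B, H) = 3*B + 3*H (V(B, H) = 3*(B + H) = 3*B + 3*H)
v(X) = -2/3 + X**2/3 + X**2*(1 + X)/3 (v(X) = ((X**2 + (X*(1 + X))*X) - 2)/3 = ((X**2 + X**2*(1 + X)) - 2)/3 = (-2 + X**2 + X**2*(1 + X))/3 = -2/3 + X**2/3 + X**2*(1 + X)/3)
v(V(t, 13)) + w(-175, -116) = (-2/3 + (3*3 + 3*13)**3/3 + 2*(3*3 + 3*13)**2/3) + 50 = (-2/3 + (9 + 39)**3/3 + 2*(9 + 39)**2/3) + 50 = (-2/3 + (1/3)*48**3 + (2/3)*48**2) + 50 = (-2/3 + (1/3)*110592 + (2/3)*2304) + 50 = (-2/3 + 36864 + 1536) + 50 = 115198/3 + 50 = 115348/3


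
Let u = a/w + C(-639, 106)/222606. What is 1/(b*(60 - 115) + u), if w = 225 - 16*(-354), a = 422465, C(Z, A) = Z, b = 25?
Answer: -145658526/189831642059 ≈ -0.00076730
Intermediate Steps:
w = 5889 (w = 225 + 5664 = 5889)
u = 10448831191/145658526 (u = 422465/5889 - 639/222606 = 422465*(1/5889) - 639*1/222606 = 422465/5889 - 71/24734 = 10448831191/145658526 ≈ 71.735)
1/(b*(60 - 115) + u) = 1/(25*(60 - 115) + 10448831191/145658526) = 1/(25*(-55) + 10448831191/145658526) = 1/(-1375 + 10448831191/145658526) = 1/(-189831642059/145658526) = -145658526/189831642059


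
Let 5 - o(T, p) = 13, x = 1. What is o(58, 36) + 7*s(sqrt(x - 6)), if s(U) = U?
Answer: -8 + 7*I*sqrt(5) ≈ -8.0 + 15.652*I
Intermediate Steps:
o(T, p) = -8 (o(T, p) = 5 - 1*13 = 5 - 13 = -8)
o(58, 36) + 7*s(sqrt(x - 6)) = -8 + 7*sqrt(1 - 6) = -8 + 7*sqrt(-5) = -8 + 7*(I*sqrt(5)) = -8 + 7*I*sqrt(5)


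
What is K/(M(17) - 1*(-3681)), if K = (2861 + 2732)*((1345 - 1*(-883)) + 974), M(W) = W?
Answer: 8954393/1849 ≈ 4842.8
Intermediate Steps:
K = 17908786 (K = 5593*((1345 + 883) + 974) = 5593*(2228 + 974) = 5593*3202 = 17908786)
K/(M(17) - 1*(-3681)) = 17908786/(17 - 1*(-3681)) = 17908786/(17 + 3681) = 17908786/3698 = 17908786*(1/3698) = 8954393/1849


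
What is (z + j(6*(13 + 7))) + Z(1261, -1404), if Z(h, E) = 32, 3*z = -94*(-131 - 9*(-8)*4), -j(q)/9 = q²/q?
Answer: -17902/3 ≈ -5967.3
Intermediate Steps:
j(q) = -9*q (j(q) = -9*q²/q = -9*q)
z = -14758/3 (z = (-94*(-131 - 9*(-8)*4))/3 = (-94*(-131 + 72*4))/3 = (-94*(-131 + 288))/3 = (-94*157)/3 = (⅓)*(-14758) = -14758/3 ≈ -4919.3)
(z + j(6*(13 + 7))) + Z(1261, -1404) = (-14758/3 - 54*(13 + 7)) + 32 = (-14758/3 - 54*20) + 32 = (-14758/3 - 9*120) + 32 = (-14758/3 - 1080) + 32 = -17998/3 + 32 = -17902/3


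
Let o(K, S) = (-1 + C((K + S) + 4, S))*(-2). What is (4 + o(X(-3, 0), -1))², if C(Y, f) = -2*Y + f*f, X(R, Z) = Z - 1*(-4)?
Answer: 1024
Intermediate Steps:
X(R, Z) = 4 + Z (X(R, Z) = Z + 4 = 4 + Z)
C(Y, f) = f² - 2*Y (C(Y, f) = -2*Y + f² = f² - 2*Y)
o(K, S) = 18 - 2*S² + 4*K + 4*S (o(K, S) = (-1 + (S² - 2*((K + S) + 4)))*(-2) = (-1 + (S² - 2*(4 + K + S)))*(-2) = (-1 + (S² + (-8 - 2*K - 2*S)))*(-2) = (-1 + (-8 + S² - 2*K - 2*S))*(-2) = (-9 + S² - 2*K - 2*S)*(-2) = 18 - 2*S² + 4*K + 4*S)
(4 + o(X(-3, 0), -1))² = (4 + (18 - 2*(-1)² + 4*(4 + 0) + 4*(-1)))² = (4 + (18 - 2*1 + 4*4 - 4))² = (4 + (18 - 2 + 16 - 4))² = (4 + 28)² = 32² = 1024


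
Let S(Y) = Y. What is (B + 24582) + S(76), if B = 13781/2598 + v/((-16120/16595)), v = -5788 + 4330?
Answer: 54787660339/2093988 ≈ 26164.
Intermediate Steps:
v = -1458
B = 3154104235/2093988 (B = 13781/2598 - 1458/((-16120/16595)) = 13781*(1/2598) - 1458/((-16120*1/16595)) = 13781/2598 - 1458/(-3224/3319) = 13781/2598 - 1458*(-3319/3224) = 13781/2598 + 2419551/1612 = 3154104235/2093988 ≈ 1506.3)
(B + 24582) + S(76) = (3154104235/2093988 + 24582) + 76 = 54628517251/2093988 + 76 = 54787660339/2093988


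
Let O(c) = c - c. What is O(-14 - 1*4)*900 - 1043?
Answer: -1043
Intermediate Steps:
O(c) = 0
O(-14 - 1*4)*900 - 1043 = 0*900 - 1043 = 0 - 1043 = -1043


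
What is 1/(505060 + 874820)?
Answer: 1/1379880 ≈ 7.2470e-7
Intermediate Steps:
1/(505060 + 874820) = 1/1379880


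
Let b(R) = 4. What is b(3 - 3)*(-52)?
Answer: -208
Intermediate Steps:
b(3 - 3)*(-52) = 4*(-52) = -208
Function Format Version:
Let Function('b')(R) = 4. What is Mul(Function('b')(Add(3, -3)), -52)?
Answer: -208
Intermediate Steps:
Mul(Function('b')(Add(3, -3)), -52) = Mul(4, -52) = -208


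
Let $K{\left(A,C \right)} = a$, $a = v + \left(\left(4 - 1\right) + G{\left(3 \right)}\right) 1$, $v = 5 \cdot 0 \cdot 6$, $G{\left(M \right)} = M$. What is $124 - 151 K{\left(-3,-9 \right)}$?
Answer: $-782$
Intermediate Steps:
$v = 0$ ($v = 0 \cdot 6 = 0$)
$a = 6$ ($a = 0 + \left(\left(4 - 1\right) + 3\right) 1 = 0 + \left(3 + 3\right) 1 = 0 + 6 \cdot 1 = 0 + 6 = 6$)
$K{\left(A,C \right)} = 6$
$124 - 151 K{\left(-3,-9 \right)} = 124 - 906 = -782$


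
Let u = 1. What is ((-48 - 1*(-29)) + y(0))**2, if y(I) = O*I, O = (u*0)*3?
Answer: 361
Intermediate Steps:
O = 0 (O = (1*0)*3 = 0*3 = 0)
y(I) = 0 (y(I) = 0*I = 0)
((-48 - 1*(-29)) + y(0))**2 = ((-48 - 1*(-29)) + 0)**2 = ((-48 + 29) + 0)**2 = (-19 + 0)**2 = (-19)**2 = 361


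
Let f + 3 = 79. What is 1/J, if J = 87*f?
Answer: 1/6612 ≈ 0.00015124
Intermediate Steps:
f = 76 (f = -3 + 79 = 76)
J = 6612 (J = 87*76 = 6612)
1/J = 1/6612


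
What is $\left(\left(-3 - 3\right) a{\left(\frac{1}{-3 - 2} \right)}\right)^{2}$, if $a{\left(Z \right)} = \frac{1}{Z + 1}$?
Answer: $\frac{225}{4} \approx 56.25$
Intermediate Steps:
$a{\left(Z \right)} = \frac{1}{1 + Z}$
$\left(\left(-3 - 3\right) a{\left(\frac{1}{-3 - 2} \right)}\right)^{2} = \left(\frac{-3 - 3}{1 + \frac{1}{-3 - 2}}\right)^{2} = \left(- \frac{6}{1 + \frac{1}{-5}}\right)^{2} = \left(- \frac{6}{1 - \frac{1}{5}}\right)^{2} = \left(- \frac{6}{\frac{4}{5}}\right)^{2} = \left(\left(-6\right) \frac{5}{4}\right)^{2} = \left(- \frac{15}{2}\right)^{2} = \frac{225}{4}$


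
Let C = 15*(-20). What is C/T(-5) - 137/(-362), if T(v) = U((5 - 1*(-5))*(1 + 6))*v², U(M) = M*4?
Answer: 2126/6335 ≈ 0.33560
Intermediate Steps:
U(M) = 4*M
T(v) = 280*v² (T(v) = (4*((5 - 1*(-5))*(1 + 6)))*v² = (4*((5 + 5)*7))*v² = (4*(10*7))*v² = (4*70)*v² = 280*v²)
C = -300
C/T(-5) - 137/(-362) = -300/(280*(-5)²) - 137/(-362) = -300/(280*25) - 137*(-1/362) = -300/7000 + 137/362 = -300*1/7000 + 137/362 = -3/70 + 137/362 = 2126/6335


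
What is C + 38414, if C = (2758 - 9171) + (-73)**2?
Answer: 37330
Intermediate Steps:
C = -1084 (C = -6413 + 5329 = -1084)
C + 38414 = -1084 + 38414 = 37330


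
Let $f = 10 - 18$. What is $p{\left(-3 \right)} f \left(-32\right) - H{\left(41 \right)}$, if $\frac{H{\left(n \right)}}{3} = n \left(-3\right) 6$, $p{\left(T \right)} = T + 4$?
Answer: $2470$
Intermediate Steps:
$p{\left(T \right)} = 4 + T$
$H{\left(n \right)} = - 54 n$ ($H{\left(n \right)} = 3 n \left(-3\right) 6 = 3 - 3 n 6 = 3 \left(- 18 n\right) = - 54 n$)
$f = -8$ ($f = 10 - 18 = -8$)
$p{\left(-3 \right)} f \left(-32\right) - H{\left(41 \right)} = \left(4 - 3\right) \left(-8\right) \left(-32\right) - \left(-54\right) 41 = 1 \left(-8\right) \left(-32\right) - -2214 = \left(-8\right) \left(-32\right) + 2214 = 256 + 2214 = 2470$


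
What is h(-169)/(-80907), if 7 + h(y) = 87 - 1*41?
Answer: -13/26969 ≈ -0.00048203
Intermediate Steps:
h(y) = 39 (h(y) = -7 + (87 - 1*41) = -7 + (87 - 41) = -7 + 46 = 39)
h(-169)/(-80907) = 39/(-80907) = 39*(-1/80907) = -13/26969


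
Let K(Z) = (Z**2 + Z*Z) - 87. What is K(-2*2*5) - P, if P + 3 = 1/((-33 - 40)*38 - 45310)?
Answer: 34428145/48084 ≈ 716.00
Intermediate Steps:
P = -144253/48084 (P = -3 + 1/((-33 - 40)*38 - 45310) = -3 + 1/(-73*38 - 45310) = -3 + 1/(-2774 - 45310) = -3 + 1/(-48084) = -3 - 1/48084 = -144253/48084 ≈ -3.0000)
K(Z) = -87 + 2*Z**2 (K(Z) = (Z**2 + Z**2) - 87 = 2*Z**2 - 87 = -87 + 2*Z**2)
K(-2*2*5) - P = (-87 + 2*(-2*2*5)**2) - 1*(-144253/48084) = (-87 + 2*(-4*5)**2) + 144253/48084 = (-87 + 2*(-20)**2) + 144253/48084 = (-87 + 2*400) + 144253/48084 = (-87 + 800) + 144253/48084 = 713 + 144253/48084 = 34428145/48084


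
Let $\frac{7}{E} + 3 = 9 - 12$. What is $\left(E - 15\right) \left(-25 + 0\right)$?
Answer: $\frac{2425}{6} \approx 404.17$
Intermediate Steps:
$E = - \frac{7}{6}$ ($E = \frac{7}{-3 + \left(9 - 12\right)} = \frac{7}{-3 - 3} = \frac{7}{-6} = 7 \left(- \frac{1}{6}\right) = - \frac{7}{6} \approx -1.1667$)
$\left(E - 15\right) \left(-25 + 0\right) = \left(- \frac{7}{6} - 15\right) \left(-25 + 0\right) = \left(- \frac{97}{6}\right) \left(-25\right) = \frac{2425}{6}$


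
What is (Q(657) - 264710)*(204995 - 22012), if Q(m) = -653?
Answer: -48556917829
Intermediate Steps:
(Q(657) - 264710)*(204995 - 22012) = (-653 - 264710)*(204995 - 22012) = -265363*182983 = -48556917829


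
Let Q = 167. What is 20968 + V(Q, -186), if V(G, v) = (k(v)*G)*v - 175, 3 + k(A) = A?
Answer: 5891511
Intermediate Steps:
k(A) = -3 + A
V(G, v) = -175 + G*v*(-3 + v) (V(G, v) = ((-3 + v)*G)*v - 175 = (G*(-3 + v))*v - 175 = G*v*(-3 + v) - 175 = -175 + G*v*(-3 + v))
20968 + V(Q, -186) = 20968 + (-175 + 167*(-186)*(-3 - 186)) = 20968 + (-175 + 167*(-186)*(-189)) = 20968 + (-175 + 5870718) = 20968 + 5870543 = 5891511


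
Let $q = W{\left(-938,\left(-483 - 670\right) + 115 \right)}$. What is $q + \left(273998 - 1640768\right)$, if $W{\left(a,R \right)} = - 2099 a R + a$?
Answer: $-2045046464$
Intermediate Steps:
$W{\left(a,R \right)} = a - 2099 R a$ ($W{\left(a,R \right)} = - 2099 R a + a = a - 2099 R a$)
$q = -2043679694$ ($q = - 938 \left(1 - 2099 \left(\left(-483 - 670\right) + 115\right)\right) = - 938 \left(1 - 2099 \left(-1153 + 115\right)\right) = - 938 \left(1 - -2178762\right) = - 938 \left(1 + 2178762\right) = \left(-938\right) 2178763 = -2043679694$)
$q + \left(273998 - 1640768\right) = -2043679694 + \left(273998 - 1640768\right) = -2043679694 - 1366770 = -2045046464$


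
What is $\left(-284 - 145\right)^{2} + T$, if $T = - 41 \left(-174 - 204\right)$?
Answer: $199539$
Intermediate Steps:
$T = 15498$ ($T = \left(-41\right) \left(-378\right) = 15498$)
$\left(-284 - 145\right)^{2} + T = \left(-284 - 145\right)^{2} + 15498 = \left(-429\right)^{2} + 15498 = 184041 + 15498 = 199539$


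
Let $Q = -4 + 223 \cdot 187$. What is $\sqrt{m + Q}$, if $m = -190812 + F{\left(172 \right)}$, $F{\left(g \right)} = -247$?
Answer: $i \sqrt{149362} \approx 386.47 i$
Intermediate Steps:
$Q = 41697$ ($Q = -4 + 41701 = 41697$)
$m = -191059$ ($m = -190812 - 247 = -191059$)
$\sqrt{m + Q} = \sqrt{-191059 + 41697} = \sqrt{-149362} = i \sqrt{149362}$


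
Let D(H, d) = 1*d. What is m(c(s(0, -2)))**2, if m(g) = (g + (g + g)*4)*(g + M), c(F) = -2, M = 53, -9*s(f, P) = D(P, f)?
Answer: 842724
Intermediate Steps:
D(H, d) = d
s(f, P) = -f/9
m(g) = 9*g*(53 + g) (m(g) = (g + (g + g)*4)*(g + 53) = (g + (2*g)*4)*(53 + g) = (g + 8*g)*(53 + g) = (9*g)*(53 + g) = 9*g*(53 + g))
m(c(s(0, -2)))**2 = (9*(-2)*(53 - 2))**2 = (9*(-2)*51)**2 = (-918)**2 = 842724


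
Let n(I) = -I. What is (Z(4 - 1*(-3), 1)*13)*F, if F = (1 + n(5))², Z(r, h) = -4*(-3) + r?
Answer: 3952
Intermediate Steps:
Z(r, h) = 12 + r
F = 16 (F = (1 - 1*5)² = (1 - 5)² = (-4)² = 16)
(Z(4 - 1*(-3), 1)*13)*F = ((12 + (4 - 1*(-3)))*13)*16 = ((12 + (4 + 3))*13)*16 = ((12 + 7)*13)*16 = (19*13)*16 = 247*16 = 3952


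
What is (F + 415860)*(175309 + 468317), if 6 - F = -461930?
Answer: 564972328296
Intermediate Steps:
F = 461936 (F = 6 - 1*(-461930) = 6 + 461930 = 461936)
(F + 415860)*(175309 + 468317) = (461936 + 415860)*(175309 + 468317) = 877796*643626 = 564972328296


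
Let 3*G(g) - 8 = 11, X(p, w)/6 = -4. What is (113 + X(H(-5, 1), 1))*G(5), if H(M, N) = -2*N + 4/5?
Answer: 1691/3 ≈ 563.67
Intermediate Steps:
H(M, N) = ⅘ - 2*N (H(M, N) = -2*N + 4*(⅕) = -2*N + ⅘ = ⅘ - 2*N)
X(p, w) = -24 (X(p, w) = 6*(-4) = -24)
G(g) = 19/3 (G(g) = 8/3 + (⅓)*11 = 8/3 + 11/3 = 19/3)
(113 + X(H(-5, 1), 1))*G(5) = (113 - 24)*(19/3) = 89*(19/3) = 1691/3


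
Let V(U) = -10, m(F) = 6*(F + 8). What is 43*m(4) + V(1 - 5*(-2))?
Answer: 3086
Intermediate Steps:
m(F) = 48 + 6*F (m(F) = 6*(8 + F) = 48 + 6*F)
43*m(4) + V(1 - 5*(-2)) = 43*(48 + 6*4) - 10 = 43*(48 + 24) - 10 = 43*72 - 10 = 3096 - 10 = 3086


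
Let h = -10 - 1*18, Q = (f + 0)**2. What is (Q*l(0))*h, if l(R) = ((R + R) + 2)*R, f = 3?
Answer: 0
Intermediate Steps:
Q = 9 (Q = (3 + 0)**2 = 3**2 = 9)
l(R) = R*(2 + 2*R) (l(R) = (2*R + 2)*R = (2 + 2*R)*R = R*(2 + 2*R))
h = -28 (h = -10 - 18 = -28)
(Q*l(0))*h = (9*(2*0*(1 + 0)))*(-28) = (9*(2*0*1))*(-28) = (9*0)*(-28) = 0*(-28) = 0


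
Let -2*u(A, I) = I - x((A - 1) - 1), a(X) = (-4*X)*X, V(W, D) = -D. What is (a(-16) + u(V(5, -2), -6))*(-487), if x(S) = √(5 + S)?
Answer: 497227 - 487*√5/2 ≈ 4.9668e+5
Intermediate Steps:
a(X) = -4*X²
u(A, I) = √(3 + A)/2 - I/2 (u(A, I) = -(I - √(5 + ((A - 1) - 1)))/2 = -(I - √(5 + ((-1 + A) - 1)))/2 = -(I - √(5 + (-2 + A)))/2 = -(I - √(3 + A))/2 = √(3 + A)/2 - I/2)
(a(-16) + u(V(5, -2), -6))*(-487) = (-4*(-16)² + (√(3 - 1*(-2))/2 - ½*(-6)))*(-487) = (-4*256 + (√(3 + 2)/2 + 3))*(-487) = (-1024 + (√5/2 + 3))*(-487) = (-1024 + (3 + √5/2))*(-487) = (-1021 + √5/2)*(-487) = 497227 - 487*√5/2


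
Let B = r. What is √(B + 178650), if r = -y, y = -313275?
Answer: 5*√19677 ≈ 701.37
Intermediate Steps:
r = 313275 (r = -1*(-313275) = 313275)
B = 313275
√(B + 178650) = √(313275 + 178650) = √491925 = 5*√19677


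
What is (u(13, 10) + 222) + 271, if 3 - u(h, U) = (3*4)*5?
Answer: 436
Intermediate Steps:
u(h, U) = -57 (u(h, U) = 3 - 3*4*5 = 3 - 12*5 = 3 - 1*60 = 3 - 60 = -57)
(u(13, 10) + 222) + 271 = (-57 + 222) + 271 = 165 + 271 = 436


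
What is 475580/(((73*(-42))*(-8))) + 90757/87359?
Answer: 1563295747/76526484 ≈ 20.428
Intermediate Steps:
475580/(((73*(-42))*(-8))) + 90757/87359 = 475580/((-3066*(-8))) + 90757*(1/87359) = 475580/24528 + 90757/87359 = 475580*(1/24528) + 90757/87359 = 16985/876 + 90757/87359 = 1563295747/76526484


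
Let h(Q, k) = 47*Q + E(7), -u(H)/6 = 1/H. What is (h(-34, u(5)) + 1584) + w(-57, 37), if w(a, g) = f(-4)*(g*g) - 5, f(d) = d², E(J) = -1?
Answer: 21884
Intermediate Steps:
u(H) = -6/H
h(Q, k) = -1 + 47*Q (h(Q, k) = 47*Q - 1 = -1 + 47*Q)
w(a, g) = -5 + 16*g² (w(a, g) = (-4)²*(g*g) - 5 = 16*g² - 5 = -5 + 16*g²)
(h(-34, u(5)) + 1584) + w(-57, 37) = ((-1 + 47*(-34)) + 1584) + (-5 + 16*37²) = ((-1 - 1598) + 1584) + (-5 + 16*1369) = (-1599 + 1584) + (-5 + 21904) = -15 + 21899 = 21884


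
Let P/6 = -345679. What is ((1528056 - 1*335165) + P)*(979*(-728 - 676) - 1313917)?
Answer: 2369001456239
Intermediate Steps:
P = -2074074 (P = 6*(-345679) = -2074074)
((1528056 - 1*335165) + P)*(979*(-728 - 676) - 1313917) = ((1528056 - 1*335165) - 2074074)*(979*(-728 - 676) - 1313917) = ((1528056 - 335165) - 2074074)*(979*(-1404) - 1313917) = (1192891 - 2074074)*(-1374516 - 1313917) = -881183*(-2688433) = 2369001456239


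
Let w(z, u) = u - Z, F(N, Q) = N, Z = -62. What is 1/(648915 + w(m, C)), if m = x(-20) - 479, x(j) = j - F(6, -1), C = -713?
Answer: 1/648264 ≈ 1.5426e-6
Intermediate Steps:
x(j) = -6 + j (x(j) = j - 1*6 = j - 6 = -6 + j)
m = -505 (m = (-6 - 20) - 479 = -26 - 479 = -505)
w(z, u) = 62 + u (w(z, u) = u - 1*(-62) = u + 62 = 62 + u)
1/(648915 + w(m, C)) = 1/(648915 + (62 - 713)) = 1/(648915 - 651) = 1/648264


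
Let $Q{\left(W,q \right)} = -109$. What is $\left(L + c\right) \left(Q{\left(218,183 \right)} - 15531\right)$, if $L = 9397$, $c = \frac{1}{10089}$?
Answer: $- \frac{1482771063760}{10089} \approx -1.4697 \cdot 10^{8}$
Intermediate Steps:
$c = \frac{1}{10089} \approx 9.9118 \cdot 10^{-5}$
$\left(L + c\right) \left(Q{\left(218,183 \right)} - 15531\right) = \left(9397 + \frac{1}{10089}\right) \left(-109 - 15531\right) = \frac{94806334}{10089} \left(-15640\right) = - \frac{1482771063760}{10089}$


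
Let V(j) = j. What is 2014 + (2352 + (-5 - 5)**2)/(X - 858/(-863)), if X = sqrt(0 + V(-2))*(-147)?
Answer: 10804795914082/5364693801 + 44741252906*I*sqrt(2)/5364693801 ≈ 2014.1 + 11.794*I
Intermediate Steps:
X = -147*I*sqrt(2) (X = sqrt(0 - 2)*(-147) = sqrt(-2)*(-147) = (I*sqrt(2))*(-147) = -147*I*sqrt(2) ≈ -207.89*I)
2014 + (2352 + (-5 - 5)**2)/(X - 858/(-863)) = 2014 + (2352 + (-5 - 5)**2)/(-147*I*sqrt(2) - 858/(-863)) = 2014 + (2352 + (-10)**2)/(-147*I*sqrt(2) - 858*(-1/863)) = 2014 + (2352 + 100)/(-147*I*sqrt(2) + 858/863) = 2014 + 2452/(858/863 - 147*I*sqrt(2))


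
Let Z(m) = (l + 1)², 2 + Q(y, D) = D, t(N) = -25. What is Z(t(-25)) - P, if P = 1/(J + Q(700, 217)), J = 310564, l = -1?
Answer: -1/310779 ≈ -3.2177e-6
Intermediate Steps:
Q(y, D) = -2 + D
Z(m) = 0 (Z(m) = (-1 + 1)² = 0² = 0)
P = 1/310779 (P = 1/(310564 + (-2 + 217)) = 1/(310564 + 215) = 1/310779 ≈ 3.2177e-6)
Z(t(-25)) - P = 0 - 1*1/310779 = 0 - 1/310779 = -1/310779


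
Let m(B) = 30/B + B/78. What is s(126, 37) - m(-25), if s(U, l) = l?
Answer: 15023/390 ≈ 38.521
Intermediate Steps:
m(B) = 30/B + B/78 (m(B) = 30/B + B*(1/78) = 30/B + B/78)
s(126, 37) - m(-25) = 37 - (30/(-25) + (1/78)*(-25)) = 37 - (30*(-1/25) - 25/78) = 37 - (-6/5 - 25/78) = 37 - 1*(-593/390) = 37 + 593/390 = 15023/390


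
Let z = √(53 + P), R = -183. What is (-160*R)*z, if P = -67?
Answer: 29280*I*√14 ≈ 1.0956e+5*I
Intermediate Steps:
z = I*√14 (z = √(53 - 67) = √(-14) = I*√14 ≈ 3.7417*I)
(-160*R)*z = (-160*(-183))*(I*√14) = 29280*(I*√14) = 29280*I*√14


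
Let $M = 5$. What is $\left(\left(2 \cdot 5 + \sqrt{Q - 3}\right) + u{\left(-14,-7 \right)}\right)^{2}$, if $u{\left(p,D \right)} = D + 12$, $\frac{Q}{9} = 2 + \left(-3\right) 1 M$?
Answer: $105 + 60 i \sqrt{30} \approx 105.0 + 328.63 i$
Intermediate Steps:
$Q = -117$ ($Q = 9 \left(2 + \left(-3\right) 1 \cdot 5\right) = 9 \left(2 - 15\right) = 9 \left(-13\right) = -117$)
$u{\left(p,D \right)} = 12 + D$
$\left(\left(2 \cdot 5 + \sqrt{Q - 3}\right) + u{\left(-14,-7 \right)}\right)^{2} = \left(\left(2 \cdot 5 + \sqrt{-117 - 3}\right) + \left(12 - 7\right)\right)^{2} = \left(\left(10 + \sqrt{-120}\right) + 5\right)^{2} = \left(\left(10 + 2 i \sqrt{30}\right) + 5\right)^{2} = \left(15 + 2 i \sqrt{30}\right)^{2}$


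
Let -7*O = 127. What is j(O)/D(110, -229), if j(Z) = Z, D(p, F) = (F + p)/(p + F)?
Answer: -127/7 ≈ -18.143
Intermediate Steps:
D(p, F) = 1 (D(p, F) = (F + p)/(F + p) = 1)
O = -127/7 (O = -1/7*127 = -127/7 ≈ -18.143)
j(O)/D(110, -229) = -127/7/1 = -127/7*1 = -127/7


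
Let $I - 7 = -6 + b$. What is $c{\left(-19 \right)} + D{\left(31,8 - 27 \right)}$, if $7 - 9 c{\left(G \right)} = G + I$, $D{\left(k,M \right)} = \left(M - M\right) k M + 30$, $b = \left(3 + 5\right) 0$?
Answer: $\frac{295}{9} \approx 32.778$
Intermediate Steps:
$b = 0$ ($b = 8 \cdot 0 = 0$)
$I = 1$ ($I = 7 + \left(-6 + 0\right) = 7 - 6 = 1$)
$D{\left(k,M \right)} = 30$ ($D{\left(k,M \right)} = 0 k M + 30 = 0 M + 30 = 0 + 30 = 30$)
$c{\left(G \right)} = \frac{2}{3} - \frac{G}{9}$ ($c{\left(G \right)} = \frac{7}{9} - \frac{G + 1}{9} = \frac{7}{9} - \frac{1 + G}{9} = \frac{7}{9} - \left(\frac{1}{9} + \frac{G}{9}\right) = \frac{2}{3} - \frac{G}{9}$)
$c{\left(-19 \right)} + D{\left(31,8 - 27 \right)} = \left(\frac{2}{3} - - \frac{19}{9}\right) + 30 = \left(\frac{2}{3} + \frac{19}{9}\right) + 30 = \frac{25}{9} + 30 = \frac{295}{9}$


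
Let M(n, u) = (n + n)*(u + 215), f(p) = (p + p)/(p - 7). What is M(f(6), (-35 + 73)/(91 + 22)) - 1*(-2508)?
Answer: -300588/113 ≈ -2660.1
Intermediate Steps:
f(p) = 2*p/(-7 + p) (f(p) = (2*p)/(-7 + p) = 2*p/(-7 + p))
M(n, u) = 2*n*(215 + u) (M(n, u) = (2*n)*(215 + u) = 2*n*(215 + u))
M(f(6), (-35 + 73)/(91 + 22)) - 1*(-2508) = 2*(2*6/(-7 + 6))*(215 + (-35 + 73)/(91 + 22)) - 1*(-2508) = 2*(2*6/(-1))*(215 + 38/113) + 2508 = 2*(2*6*(-1))*(215 + 38*(1/113)) + 2508 = 2*(-12)*(215 + 38/113) + 2508 = 2*(-12)*(24333/113) + 2508 = -583992/113 + 2508 = -300588/113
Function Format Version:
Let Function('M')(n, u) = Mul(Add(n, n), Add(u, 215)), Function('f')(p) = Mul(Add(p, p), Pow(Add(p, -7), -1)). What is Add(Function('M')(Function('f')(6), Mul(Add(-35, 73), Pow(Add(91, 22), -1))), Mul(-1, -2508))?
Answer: Rational(-300588, 113) ≈ -2660.1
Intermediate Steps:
Function('f')(p) = Mul(2, p, Pow(Add(-7, p), -1)) (Function('f')(p) = Mul(Mul(2, p), Pow(Add(-7, p), -1)) = Mul(2, p, Pow(Add(-7, p), -1)))
Function('M')(n, u) = Mul(2, n, Add(215, u)) (Function('M')(n, u) = Mul(Mul(2, n), Add(215, u)) = Mul(2, n, Add(215, u)))
Add(Function('M')(Function('f')(6), Mul(Add(-35, 73), Pow(Add(91, 22), -1))), Mul(-1, -2508)) = Add(Mul(2, Mul(2, 6, Pow(Add(-7, 6), -1)), Add(215, Mul(Add(-35, 73), Pow(Add(91, 22), -1)))), Mul(-1, -2508)) = Add(Mul(2, Mul(2, 6, Pow(-1, -1)), Add(215, Mul(38, Pow(113, -1)))), 2508) = Add(Mul(2, Mul(2, 6, -1), Add(215, Mul(38, Rational(1, 113)))), 2508) = Add(Mul(2, -12, Add(215, Rational(38, 113))), 2508) = Add(Mul(2, -12, Rational(24333, 113)), 2508) = Add(Rational(-583992, 113), 2508) = Rational(-300588, 113)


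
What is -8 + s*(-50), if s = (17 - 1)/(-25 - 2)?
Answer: 584/27 ≈ 21.630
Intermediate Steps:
s = -16/27 (s = 16/(-27) = 16*(-1/27) = -16/27 ≈ -0.59259)
-8 + s*(-50) = -8 - 16/27*(-50) = -8 + 800/27 = 584/27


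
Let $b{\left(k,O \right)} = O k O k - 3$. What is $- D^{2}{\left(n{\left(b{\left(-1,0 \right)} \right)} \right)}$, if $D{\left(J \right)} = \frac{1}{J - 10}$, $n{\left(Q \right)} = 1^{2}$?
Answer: $- \frac{1}{81} \approx -0.012346$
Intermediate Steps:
$b{\left(k,O \right)} = -3 + O^{2} k^{2}$ ($b{\left(k,O \right)} = k O^{2} k - 3 = O^{2} k^{2} - 3 = -3 + O^{2} k^{2}$)
$n{\left(Q \right)} = 1$
$D{\left(J \right)} = \frac{1}{-10 + J}$
$- D^{2}{\left(n{\left(b{\left(-1,0 \right)} \right)} \right)} = - \left(\frac{1}{-10 + 1}\right)^{2} = - \left(\frac{1}{-9}\right)^{2} = - \left(- \frac{1}{9}\right)^{2} = \left(-1\right) \frac{1}{81} = - \frac{1}{81}$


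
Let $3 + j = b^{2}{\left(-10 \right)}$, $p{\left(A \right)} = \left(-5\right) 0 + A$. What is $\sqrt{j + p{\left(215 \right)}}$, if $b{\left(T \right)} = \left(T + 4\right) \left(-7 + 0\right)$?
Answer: $2 \sqrt{494} \approx 44.452$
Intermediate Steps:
$b{\left(T \right)} = -28 - 7 T$ ($b{\left(T \right)} = \left(4 + T\right) \left(-7\right) = -28 - 7 T$)
$p{\left(A \right)} = A$ ($p{\left(A \right)} = 0 + A = A$)
$j = 1761$ ($j = -3 + \left(-28 - -70\right)^{2} = -3 + \left(-28 + 70\right)^{2} = -3 + 42^{2} = -3 + 1764 = 1761$)
$\sqrt{j + p{\left(215 \right)}} = \sqrt{1761 + 215} = \sqrt{1976} = 2 \sqrt{494}$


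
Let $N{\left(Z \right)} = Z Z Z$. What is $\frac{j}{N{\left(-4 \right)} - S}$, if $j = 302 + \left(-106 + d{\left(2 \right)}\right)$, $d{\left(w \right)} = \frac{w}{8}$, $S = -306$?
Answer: $\frac{785}{968} \approx 0.81095$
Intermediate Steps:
$N{\left(Z \right)} = Z^{3}$ ($N{\left(Z \right)} = Z^{2} Z = Z^{3}$)
$d{\left(w \right)} = \frac{w}{8}$ ($d{\left(w \right)} = w \frac{1}{8} = \frac{w}{8}$)
$j = \frac{785}{4}$ ($j = 302 + \left(-106 + \frac{1}{8} \cdot 2\right) = 302 + \left(-106 + \frac{1}{4}\right) = 302 - \frac{423}{4} = \frac{785}{4} \approx 196.25$)
$\frac{j}{N{\left(-4 \right)} - S} = \frac{785}{4 \left(\left(-4\right)^{3} - -306\right)} = \frac{785}{4 \left(-64 + 306\right)} = \frac{785}{4 \cdot 242} = \frac{785}{4} \cdot \frac{1}{242} = \frac{785}{968}$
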